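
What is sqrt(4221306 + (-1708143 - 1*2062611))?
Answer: 2*sqrt(112638) ≈ 671.23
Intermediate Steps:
sqrt(4221306 + (-1708143 - 1*2062611)) = sqrt(4221306 + (-1708143 - 2062611)) = sqrt(4221306 - 3770754) = sqrt(450552) = 2*sqrt(112638)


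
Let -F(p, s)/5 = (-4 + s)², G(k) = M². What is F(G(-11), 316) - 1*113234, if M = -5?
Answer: -599954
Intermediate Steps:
G(k) = 25 (G(k) = (-5)² = 25)
F(p, s) = -5*(-4 + s)²
F(G(-11), 316) - 1*113234 = -5*(-4 + 316)² - 1*113234 = -5*312² - 113234 = -5*97344 - 113234 = -486720 - 113234 = -599954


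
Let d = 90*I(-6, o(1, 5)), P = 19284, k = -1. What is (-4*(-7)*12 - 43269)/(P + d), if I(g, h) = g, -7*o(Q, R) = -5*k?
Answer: -1301/568 ≈ -2.2905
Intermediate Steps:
o(Q, R) = -5/7 (o(Q, R) = -(-5)*(-1)/7 = -1/7*5 = -5/7)
d = -540 (d = 90*(-6) = -540)
(-4*(-7)*12 - 43269)/(P + d) = (-4*(-7)*12 - 43269)/(19284 - 540) = (28*12 - 43269)/18744 = (336 - 43269)*(1/18744) = -42933*1/18744 = -1301/568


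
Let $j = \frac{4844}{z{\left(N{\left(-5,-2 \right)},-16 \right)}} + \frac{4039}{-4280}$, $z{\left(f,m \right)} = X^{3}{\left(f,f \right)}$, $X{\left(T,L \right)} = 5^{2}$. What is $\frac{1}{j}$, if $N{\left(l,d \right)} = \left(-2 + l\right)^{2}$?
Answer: $- \frac{13375000}{8475411} \approx -1.5781$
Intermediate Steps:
$X{\left(T,L \right)} = 25$
$z{\left(f,m \right)} = 15625$ ($z{\left(f,m \right)} = 25^{3} = 15625$)
$j = - \frac{8475411}{13375000}$ ($j = \frac{4844}{15625} + \frac{4039}{-4280} = 4844 \cdot \frac{1}{15625} + 4039 \left(- \frac{1}{4280}\right) = \frac{4844}{15625} - \frac{4039}{4280} = - \frac{8475411}{13375000} \approx -0.63368$)
$\frac{1}{j} = \frac{1}{- \frac{8475411}{13375000}} = - \frac{13375000}{8475411}$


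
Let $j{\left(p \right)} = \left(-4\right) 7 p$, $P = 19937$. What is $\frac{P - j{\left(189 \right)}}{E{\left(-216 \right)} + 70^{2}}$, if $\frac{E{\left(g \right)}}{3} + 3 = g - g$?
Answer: $\frac{25229}{4891} \approx 5.1582$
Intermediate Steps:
$E{\left(g \right)} = -9$ ($E{\left(g \right)} = -9 + 3 \left(g - g\right) = -9 + 3 \cdot 0 = -9 + 0 = -9$)
$j{\left(p \right)} = - 28 p$
$\frac{P - j{\left(189 \right)}}{E{\left(-216 \right)} + 70^{2}} = \frac{19937 - \left(-28\right) 189}{-9 + 70^{2}} = \frac{19937 - -5292}{-9 + 4900} = \frac{19937 + 5292}{4891} = 25229 \cdot \frac{1}{4891} = \frac{25229}{4891}$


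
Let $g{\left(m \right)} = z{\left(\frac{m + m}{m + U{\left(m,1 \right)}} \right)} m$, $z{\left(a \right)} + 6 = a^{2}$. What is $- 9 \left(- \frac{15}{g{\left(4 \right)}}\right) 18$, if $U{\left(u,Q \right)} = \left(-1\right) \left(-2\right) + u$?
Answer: $- \frac{30375}{268} \approx -113.34$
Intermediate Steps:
$U{\left(u,Q \right)} = 2 + u$
$z{\left(a \right)} = -6 + a^{2}$
$g{\left(m \right)} = m \left(-6 + \frac{4 m^{2}}{\left(2 + 2 m\right)^{2}}\right)$ ($g{\left(m \right)} = \left(-6 + \left(\frac{m + m}{m + \left(2 + m\right)}\right)^{2}\right) m = \left(-6 + \left(\frac{2 m}{2 + 2 m}\right)^{2}\right) m = \left(-6 + \frac{4 m^{2}}{\left(2 + 2 m\right)^{2}}\right) m = m \left(-6 + \frac{4 m^{2}}{\left(2 + 2 m\right)^{2}}\right)$)
$- 9 \left(- \frac{15}{g{\left(4 \right)}}\right) 18 = - 9 \left(- \frac{15}{\left(-6\right) 4 + \frac{4^{3}}{\left(1 + 4\right)^{2}}}\right) 18 = - 9 \left(- \frac{15}{-24 + \frac{64}{25}}\right) 18 = - 9 \left(- \frac{15}{- \frac{536}{25}}\right) 18 = - 9 \left(\left(-15\right) \left(- \frac{25}{536}\right)\right) 18 = \left(-9\right) \frac{375}{536} \cdot 18 = \left(- \frac{3375}{536}\right) 18 = - \frac{30375}{268}$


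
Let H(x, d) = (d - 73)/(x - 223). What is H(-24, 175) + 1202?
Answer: 296792/247 ≈ 1201.6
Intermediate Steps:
H(x, d) = (-73 + d)/(-223 + x)
H(-24, 175) + 1202 = (-73 + 175)/(-223 - 24) + 1202 = 102/(-247) + 1202 = -1/247*102 + 1202 = -102/247 + 1202 = 296792/247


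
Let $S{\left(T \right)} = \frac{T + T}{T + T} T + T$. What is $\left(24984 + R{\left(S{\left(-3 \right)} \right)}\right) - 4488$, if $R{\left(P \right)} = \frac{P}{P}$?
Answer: $20497$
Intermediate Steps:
$S{\left(T \right)} = 2 T$ ($S{\left(T \right)} = \frac{2 T}{2 T} T + T = 2 T \frac{1}{2 T} T + T = 1 T + T = T + T = 2 T$)
$R{\left(P \right)} = 1$
$\left(24984 + R{\left(S{\left(-3 \right)} \right)}\right) - 4488 = \left(24984 + 1\right) - 4488 = 24985 - 4488 = 20497$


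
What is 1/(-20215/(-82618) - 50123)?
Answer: -82618/4141041799 ≈ -1.9951e-5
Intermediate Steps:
1/(-20215/(-82618) - 50123) = 1/(-20215*(-1/82618) - 50123) = 1/(20215/82618 - 50123) = 1/(-4141041799/82618) = -82618/4141041799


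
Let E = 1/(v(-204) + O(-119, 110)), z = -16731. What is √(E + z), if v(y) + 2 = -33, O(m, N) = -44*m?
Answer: I*√452580253930/5201 ≈ 129.35*I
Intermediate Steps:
v(y) = -35 (v(y) = -2 - 33 = -35)
E = 1/5201 (E = 1/(-35 - 44*(-119)) = 1/(-35 + 5236) = 1/5201 ≈ 0.00019227)
√(E + z) = √(1/5201 - 16731) = √(-87017930/5201) = I*√452580253930/5201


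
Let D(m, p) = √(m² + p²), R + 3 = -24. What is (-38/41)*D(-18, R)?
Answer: -342*√13/41 ≈ -30.076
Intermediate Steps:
R = -27 (R = -3 - 24 = -27)
(-38/41)*D(-18, R) = (-38/41)*√((-18)² + (-27)²) = (-38*1/41)*√(324 + 729) = -342*√13/41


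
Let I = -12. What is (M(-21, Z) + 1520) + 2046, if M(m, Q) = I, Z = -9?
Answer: 3554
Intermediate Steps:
M(m, Q) = -12
(M(-21, Z) + 1520) + 2046 = (-12 + 1520) + 2046 = 1508 + 2046 = 3554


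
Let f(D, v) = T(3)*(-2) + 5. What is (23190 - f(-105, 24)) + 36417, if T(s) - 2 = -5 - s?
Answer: 59590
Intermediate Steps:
T(s) = -3 - s (T(s) = 2 + (-5 - s) = -3 - s)
f(D, v) = 17 (f(D, v) = (-3 - 1*3)*(-2) + 5 = (-3 - 3)*(-2) + 5 = -6*(-2) + 5 = 12 + 5 = 17)
(23190 - f(-105, 24)) + 36417 = (23190 - 1*17) + 36417 = (23190 - 17) + 36417 = 23173 + 36417 = 59590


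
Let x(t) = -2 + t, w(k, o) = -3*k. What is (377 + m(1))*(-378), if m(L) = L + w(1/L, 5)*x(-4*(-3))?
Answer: -131544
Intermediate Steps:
m(L) = L - 30/L (m(L) = L + (-3/L)*(-2 - 4*(-3)) = L + (-3/L)*(-2 + 12) = L - 3/L*10 = L - 30/L)
(377 + m(1))*(-378) = (377 + (1 - 30/1))*(-378) = (377 + (1 - 30*1))*(-378) = (377 + (1 - 30))*(-378) = (377 - 29)*(-378) = 348*(-378) = -131544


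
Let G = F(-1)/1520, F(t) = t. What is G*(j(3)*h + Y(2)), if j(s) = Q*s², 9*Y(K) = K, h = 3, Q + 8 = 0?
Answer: 971/6840 ≈ 0.14196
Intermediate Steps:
Q = -8 (Q = -8 + 0 = -8)
Y(K) = K/9
G = -1/1520 ≈ -0.00065789
j(s) = -8*s²
G*(j(3)*h + Y(2)) = -(-8*3²*3 + (⅑)*2)/1520 = -(-8*9*3 + 2/9)/1520 = -(-72*3 + 2/9)/1520 = -(-216 + 2/9)/1520 = -1/1520*(-1942/9) = 971/6840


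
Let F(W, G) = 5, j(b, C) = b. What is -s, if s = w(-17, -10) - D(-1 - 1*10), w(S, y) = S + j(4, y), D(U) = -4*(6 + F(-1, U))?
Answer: -31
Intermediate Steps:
D(U) = -44 (D(U) = -4*(6 + 5) = -4*11 = -44)
w(S, y) = 4 + S (w(S, y) = S + 4 = 4 + S)
s = 31 (s = (4 - 17) - 1*(-44) = -13 + 44 = 31)
-s = -1*31 = -31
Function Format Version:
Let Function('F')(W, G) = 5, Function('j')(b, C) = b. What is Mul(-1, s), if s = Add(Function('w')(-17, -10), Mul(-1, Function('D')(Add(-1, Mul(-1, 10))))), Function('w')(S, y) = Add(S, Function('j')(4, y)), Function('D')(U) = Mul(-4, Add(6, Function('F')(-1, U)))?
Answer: -31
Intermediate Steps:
Function('D')(U) = -44 (Function('D')(U) = Mul(-4, Add(6, 5)) = Mul(-4, 11) = -44)
Function('w')(S, y) = Add(4, S) (Function('w')(S, y) = Add(S, 4) = Add(4, S))
s = 31 (s = Add(Add(4, -17), Mul(-1, -44)) = Add(-13, 44) = 31)
Mul(-1, s) = Mul(-1, 31) = -31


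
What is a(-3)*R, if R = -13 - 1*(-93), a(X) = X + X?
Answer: -480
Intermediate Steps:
a(X) = 2*X
R = 80 (R = -13 + 93 = 80)
a(-3)*R = (2*(-3))*80 = -6*80 = -480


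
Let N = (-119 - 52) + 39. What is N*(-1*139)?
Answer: 18348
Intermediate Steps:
N = -132 (N = -171 + 39 = -132)
N*(-1*139) = -(-132)*139 = -132*(-139) = 18348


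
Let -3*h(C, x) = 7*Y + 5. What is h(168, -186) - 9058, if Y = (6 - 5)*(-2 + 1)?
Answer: -27172/3 ≈ -9057.3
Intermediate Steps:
Y = -1 (Y = 1*(-1) = -1)
h(C, x) = 2/3 (h(C, x) = -(7*(-1) + 5)/3 = -(-7 + 5)/3 = -1/3*(-2) = 2/3)
h(168, -186) - 9058 = 2/3 - 9058 = -27172/3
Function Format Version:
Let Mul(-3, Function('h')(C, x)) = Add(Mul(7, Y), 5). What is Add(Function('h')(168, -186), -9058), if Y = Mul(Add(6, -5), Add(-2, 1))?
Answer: Rational(-27172, 3) ≈ -9057.3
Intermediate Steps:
Y = -1 (Y = Mul(1, -1) = -1)
Function('h')(C, x) = Rational(2, 3) (Function('h')(C, x) = Mul(Rational(-1, 3), Add(Mul(7, -1), 5)) = Mul(Rational(-1, 3), Add(-7, 5)) = Mul(Rational(-1, 3), -2) = Rational(2, 3))
Add(Function('h')(168, -186), -9058) = Add(Rational(2, 3), -9058) = Rational(-27172, 3)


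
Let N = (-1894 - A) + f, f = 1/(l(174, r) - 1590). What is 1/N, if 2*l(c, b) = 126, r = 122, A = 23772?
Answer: -1527/39191983 ≈ -3.8962e-5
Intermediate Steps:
l(c, b) = 63 (l(c, b) = (½)*126 = 63)
f = -1/1527 (f = 1/(63 - 1590) = 1/(-1527) = -1/1527 ≈ -0.00065488)
N = -39191983/1527 (N = (-1894 - 1*23772) - 1/1527 = (-1894 - 23772) - 1/1527 = -25666 - 1/1527 = -39191983/1527 ≈ -25666.)
1/N = 1/(-39191983/1527) = -1527/39191983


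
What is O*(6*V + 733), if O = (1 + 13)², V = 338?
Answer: 541156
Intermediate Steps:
O = 196 (O = 14² = 196)
O*(6*V + 733) = 196*(6*338 + 733) = 196*(2028 + 733) = 196*2761 = 541156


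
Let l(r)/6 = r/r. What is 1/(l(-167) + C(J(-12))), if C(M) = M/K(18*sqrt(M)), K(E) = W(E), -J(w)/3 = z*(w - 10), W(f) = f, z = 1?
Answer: 324/1933 - 3*sqrt(66)/1933 ≈ 0.15501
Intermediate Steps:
l(r) = 6 (l(r) = 6*(r/r) = 6*1 = 6)
J(w) = 30 - 3*w (J(w) = -3*(w - 10) = -3*(-10 + w) = 30 - 3*w)
K(E) = E
C(M) = sqrt(M)/18 (C(M) = M/((18*sqrt(M))) = M*(1/(18*sqrt(M))) = sqrt(M)/18)
1/(l(-167) + C(J(-12))) = 1/(6 + sqrt(30 - 3*(-12))/18) = 1/(6 + sqrt(30 + 36)/18) = 1/(6 + sqrt(66)/18)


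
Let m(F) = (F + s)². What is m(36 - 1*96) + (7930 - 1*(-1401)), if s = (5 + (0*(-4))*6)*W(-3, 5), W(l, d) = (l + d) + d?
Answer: 9956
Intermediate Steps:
W(l, d) = l + 2*d (W(l, d) = (d + l) + d = l + 2*d)
s = 35 (s = (5 + (0*(-4))*6)*(-3 + 2*5) = (5 + 0*6)*(-3 + 10) = (5 + 0)*7 = 5*7 = 35)
m(F) = (35 + F)² (m(F) = (F + 35)² = (35 + F)²)
m(36 - 1*96) + (7930 - 1*(-1401)) = (35 + (36 - 1*96))² + (7930 - 1*(-1401)) = (35 + (36 - 96))² + (7930 + 1401) = (35 - 60)² + 9331 = (-25)² + 9331 = 625 + 9331 = 9956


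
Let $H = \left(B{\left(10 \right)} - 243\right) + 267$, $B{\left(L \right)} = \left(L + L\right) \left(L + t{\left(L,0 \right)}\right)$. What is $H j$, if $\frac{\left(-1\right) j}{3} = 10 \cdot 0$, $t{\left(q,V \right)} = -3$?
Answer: $0$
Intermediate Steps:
$B{\left(L \right)} = 2 L \left(-3 + L\right)$ ($B{\left(L \right)} = \left(L + L\right) \left(L - 3\right) = 2 L \left(-3 + L\right)$)
$j = 0$ ($j = - 3 \cdot 10 \cdot 0 = \left(-3\right) 0 = 0$)
$H = 164$ ($H = \left(2 \cdot 10 \left(-3 + 10\right) - 243\right) + 267 = \left(2 \cdot 10 \cdot 7 - 243\right) + 267 = \left(140 - 243\right) + 267 = -103 + 267 = 164$)
$H j = 164 \cdot 0 = 0$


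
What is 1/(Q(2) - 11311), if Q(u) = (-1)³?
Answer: -1/11312 ≈ -8.8402e-5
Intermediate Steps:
Q(u) = -1
1/(Q(2) - 11311) = 1/(-1 - 11311) = 1/(-11312) = -1/11312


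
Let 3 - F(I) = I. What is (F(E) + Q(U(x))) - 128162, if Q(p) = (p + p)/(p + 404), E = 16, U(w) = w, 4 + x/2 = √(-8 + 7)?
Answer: -5025102457/39205 + 404*I/39205 ≈ -1.2818e+5 + 0.010305*I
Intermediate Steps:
x = -8 + 2*I (x = -8 + 2*√(-8 + 7) = -8 + 2*√(-1) = -8 + 2*I ≈ -8.0 + 2.0*I)
F(I) = 3 - I
Q(p) = 2*p/(404 + p) (Q(p) = (2*p)/(404 + p) = 2*p/(404 + p))
(F(E) + Q(U(x))) - 128162 = ((3 - 1*16) + 2*(-8 + 2*I)/(404 + (-8 + 2*I))) - 128162 = ((3 - 16) + 2*(-8 + 2*I)/(396 + 2*I)) - 128162 = (-13 + 2*(-8 + 2*I)*((396 - 2*I)/156820)) - 128162 = (-13 + (-8 + 2*I)*(396 - 2*I)/78410) - 128162 = -128175 + (-8 + 2*I)*(396 - 2*I)/78410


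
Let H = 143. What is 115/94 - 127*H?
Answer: -1707019/94 ≈ -18160.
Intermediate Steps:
115/94 - 127*H = 115/94 - 127*143 = 115*(1/94) - 18161 = 115/94 - 18161 = -1707019/94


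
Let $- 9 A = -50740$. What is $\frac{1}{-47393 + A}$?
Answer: $- \frac{9}{375797} \approx -2.3949 \cdot 10^{-5}$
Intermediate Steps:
$A = \frac{50740}{9}$ ($A = \left(- \frac{1}{9}\right) \left(-50740\right) = \frac{50740}{9} \approx 5637.8$)
$\frac{1}{-47393 + A} = \frac{1}{-47393 + \frac{50740}{9}} = \frac{1}{- \frac{375797}{9}} = - \frac{9}{375797}$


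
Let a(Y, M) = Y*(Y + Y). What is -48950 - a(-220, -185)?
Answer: -145750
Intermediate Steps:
a(Y, M) = 2*Y**2 (a(Y, M) = Y*(2*Y) = 2*Y**2)
-48950 - a(-220, -185) = -48950 - 2*(-220)**2 = -48950 - 2*48400 = -48950 - 1*96800 = -48950 - 96800 = -145750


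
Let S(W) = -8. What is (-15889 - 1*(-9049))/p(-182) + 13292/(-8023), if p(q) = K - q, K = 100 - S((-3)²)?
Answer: -5873200/232667 ≈ -25.243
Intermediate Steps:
K = 108 (K = 100 - 1*(-8) = 100 + 8 = 108)
p(q) = 108 - q
(-15889 - 1*(-9049))/p(-182) + 13292/(-8023) = (-15889 - 1*(-9049))/(108 - 1*(-182)) + 13292/(-8023) = (-15889 + 9049)/(108 + 182) + 13292*(-1/8023) = -6840/290 - 13292/8023 = -6840*1/290 - 13292/8023 = -684/29 - 13292/8023 = -5873200/232667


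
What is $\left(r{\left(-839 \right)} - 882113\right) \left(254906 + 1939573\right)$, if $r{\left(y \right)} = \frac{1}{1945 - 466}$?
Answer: $- \frac{56137575126654}{29} \approx -1.9358 \cdot 10^{12}$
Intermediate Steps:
$r{\left(y \right)} = \frac{1}{1479}$
$\left(r{\left(-839 \right)} - 882113\right) \left(254906 + 1939573\right) = \left(\frac{1}{1479} - 882113\right) \left(254906 + 1939573\right) = \left(- \frac{1304645126}{1479}\right) 2194479 = - \frac{56137575126654}{29}$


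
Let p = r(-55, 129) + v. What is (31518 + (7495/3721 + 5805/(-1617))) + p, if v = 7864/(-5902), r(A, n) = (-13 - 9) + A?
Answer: 186068914027291/5918581669 ≈ 31438.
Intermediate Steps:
r(A, n) = -22 + A
v = -3932/2951 (v = 7864*(-1/5902) = -3932/2951 ≈ -1.3324)
p = -231159/2951 (p = (-22 - 55) - 3932/2951 = -77 - 3932/2951 = -231159/2951 ≈ -78.332)
(31518 + (7495/3721 + 5805/(-1617))) + p = (31518 + (7495/3721 + 5805/(-1617))) - 231159/2951 = (31518 + (7495*(1/3721) + 5805*(-1/1617))) - 231159/2951 = (31518 + (7495/3721 - 1935/539)) - 231159/2951 = (31518 - 3160330/2005619) - 231159/2951 = 63209939312/2005619 - 231159/2951 = 186068914027291/5918581669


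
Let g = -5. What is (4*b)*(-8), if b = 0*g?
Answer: 0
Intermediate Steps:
b = 0 (b = 0*(-5) = 0)
(4*b)*(-8) = (4*0)*(-8) = 0*(-8) = 0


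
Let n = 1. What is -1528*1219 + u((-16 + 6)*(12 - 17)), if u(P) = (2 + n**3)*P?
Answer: -1862482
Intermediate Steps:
u(P) = 3*P (u(P) = (2 + 1**3)*P = (2 + 1)*P = 3*P)
-1528*1219 + u((-16 + 6)*(12 - 17)) = -1528*1219 + 3*((-16 + 6)*(12 - 17)) = -1862632 + 3*(-10*(-5)) = -1862632 + 3*50 = -1862632 + 150 = -1862482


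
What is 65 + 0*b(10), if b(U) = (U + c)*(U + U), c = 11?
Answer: 65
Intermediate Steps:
b(U) = 2*U*(11 + U) (b(U) = (U + 11)*(U + U) = (11 + U)*(2*U) = 2*U*(11 + U))
65 + 0*b(10) = 65 + 0*(2*10*(11 + 10)) = 65 + 0*(2*10*21) = 65 + 0*420 = 65 + 0 = 65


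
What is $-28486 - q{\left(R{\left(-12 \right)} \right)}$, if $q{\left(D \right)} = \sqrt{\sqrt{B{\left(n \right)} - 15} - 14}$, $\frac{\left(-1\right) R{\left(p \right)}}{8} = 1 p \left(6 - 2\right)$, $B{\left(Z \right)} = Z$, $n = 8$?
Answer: $-28486 - \sqrt{-14 + i \sqrt{7}} \approx -28486.0 - 3.7582 i$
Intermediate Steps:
$R{\left(p \right)} = - 32 p$ ($R{\left(p \right)} = - 8 \cdot 1 p \left(6 - 2\right) = - 8 p 4 = - 8 \cdot 4 p = - 32 p$)
$q{\left(D \right)} = \sqrt{-14 + i \sqrt{7}}$ ($q{\left(D \right)} = \sqrt{\sqrt{8 - 15} - 14} = \sqrt{\sqrt{-7} - 14} = \sqrt{i \sqrt{7} - 14} = \sqrt{-14 + i \sqrt{7}}$)
$-28486 - q{\left(R{\left(-12 \right)} \right)} = -28486 - \sqrt{-14 + i \sqrt{7}}$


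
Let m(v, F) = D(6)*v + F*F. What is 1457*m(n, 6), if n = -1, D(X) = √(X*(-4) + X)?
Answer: 52452 - 4371*I*√2 ≈ 52452.0 - 6181.5*I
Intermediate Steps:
D(X) = √3*√(-X) (D(X) = √(-4*X + X) = √(-3*X) = √3*√(-X))
m(v, F) = F² + 3*I*v*√2 (m(v, F) = (√3*√(-1*6))*v + F*F = (√3*√(-6))*v + F² = (√3*(I*√6))*v + F² = (3*I*√2)*v + F² = 3*I*v*√2 + F² = F² + 3*I*v*√2)
1457*m(n, 6) = 1457*(6² + 3*I*(-1)*√2) = 1457*(36 - 3*I*√2) = 52452 - 4371*I*√2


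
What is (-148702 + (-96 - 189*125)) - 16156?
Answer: -188579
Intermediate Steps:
(-148702 + (-96 - 189*125)) - 16156 = (-148702 + (-96 - 23625)) - 16156 = (-148702 - 23721) - 16156 = -172423 - 16156 = -188579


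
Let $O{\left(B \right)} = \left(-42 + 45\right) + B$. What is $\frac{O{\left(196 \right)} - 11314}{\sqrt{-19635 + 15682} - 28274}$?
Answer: $\frac{521170}{1325743} + \frac{1235 i \sqrt{3953}}{88824781} \approx 0.39312 + 0.00087417 i$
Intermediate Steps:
$O{\left(B \right)} = 3 + B$
$\frac{O{\left(196 \right)} - 11314}{\sqrt{-19635 + 15682} - 28274} = \frac{\left(3 + 196\right) - 11314}{\sqrt{-19635 + 15682} - 28274} = \frac{199 - 11314}{\sqrt{-3953} - 28274} = - \frac{11115}{i \sqrt{3953} - 28274} = - \frac{11115}{-28274 + i \sqrt{3953}}$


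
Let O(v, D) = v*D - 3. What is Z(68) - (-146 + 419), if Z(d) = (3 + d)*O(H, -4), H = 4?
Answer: -1622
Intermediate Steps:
O(v, D) = -3 + D*v (O(v, D) = D*v - 3 = -3 + D*v)
Z(d) = -57 - 19*d (Z(d) = (3 + d)*(-3 - 4*4) = (3 + d)*(-3 - 16) = (3 + d)*(-19) = -57 - 19*d)
Z(68) - (-146 + 419) = (-57 - 19*68) - (-146 + 419) = (-57 - 1292) - 1*273 = -1349 - 273 = -1622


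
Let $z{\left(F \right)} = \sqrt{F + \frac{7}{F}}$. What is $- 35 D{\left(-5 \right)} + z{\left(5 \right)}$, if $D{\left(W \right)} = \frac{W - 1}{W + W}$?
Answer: $-21 + \frac{4 \sqrt{10}}{5} \approx -18.47$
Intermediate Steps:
$D{\left(W \right)} = \frac{-1 + W}{2 W}$
$- 35 D{\left(-5 \right)} + z{\left(5 \right)} = - 35 \frac{-1 - 5}{2 \left(-5\right)} + \sqrt{5 + \frac{7}{5}} = - 35 \cdot \frac{1}{2} \left(- \frac{1}{5}\right) \left(-6\right) + \sqrt{5 + 7 \cdot \frac{1}{5}} = \left(-35\right) \frac{3}{5} + \sqrt{5 + \frac{7}{5}} = -21 + \sqrt{\frac{32}{5}} = -21 + \frac{4 \sqrt{10}}{5}$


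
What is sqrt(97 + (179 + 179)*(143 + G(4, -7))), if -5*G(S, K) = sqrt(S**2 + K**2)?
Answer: sqrt(1282275 - 1790*sqrt(65))/5 ≈ 225.20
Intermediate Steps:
G(S, K) = -sqrt(K**2 + S**2)/5 (G(S, K) = -sqrt(S**2 + K**2)/5 = -sqrt(K**2 + S**2)/5)
sqrt(97 + (179 + 179)*(143 + G(4, -7))) = sqrt(97 + (179 + 179)*(143 - sqrt((-7)**2 + 4**2)/5)) = sqrt(97 + 358*(143 - sqrt(49 + 16)/5)) = sqrt(97 + 358*(143 - sqrt(65)/5)) = sqrt(97 + (51194 - 358*sqrt(65)/5)) = sqrt(51291 - 358*sqrt(65)/5)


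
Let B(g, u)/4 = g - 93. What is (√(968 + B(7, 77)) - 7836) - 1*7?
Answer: -7843 + 4*√39 ≈ -7818.0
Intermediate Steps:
B(g, u) = -372 + 4*g (B(g, u) = 4*(g - 93) = 4*(-93 + g) = -372 + 4*g)
(√(968 + B(7, 77)) - 7836) - 1*7 = (√(968 + (-372 + 4*7)) - 7836) - 1*7 = (√(968 + (-372 + 28)) - 7836) - 7 = (√(968 - 344) - 7836) - 7 = (√624 - 7836) - 7 = (4*√39 - 7836) - 7 = (-7836 + 4*√39) - 7 = -7843 + 4*√39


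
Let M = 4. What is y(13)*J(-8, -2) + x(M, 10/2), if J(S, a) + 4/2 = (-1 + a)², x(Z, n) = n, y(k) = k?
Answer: 96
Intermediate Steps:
J(S, a) = -2 + (-1 + a)²
y(13)*J(-8, -2) + x(M, 10/2) = 13*(-2 + (-1 - 2)²) + 10/2 = 13*(-2 + (-3)²) + 10*(½) = 13*(-2 + 9) + 5 = 13*7 + 5 = 91 + 5 = 96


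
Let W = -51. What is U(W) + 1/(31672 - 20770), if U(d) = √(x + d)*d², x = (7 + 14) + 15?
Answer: 1/10902 + 2601*I*√15 ≈ 9.1726e-5 + 10074.0*I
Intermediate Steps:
x = 36 (x = 21 + 15 = 36)
U(d) = d²*√(36 + d) (U(d) = √(36 + d)*d² = d²*√(36 + d))
U(W) + 1/(31672 - 20770) = (-51)²*√(36 - 51) + 1/(31672 - 20770) = 2601*√(-15) + 1/10902 = 2601*(I*√15) + 1/10902 = 2601*I*√15 + 1/10902 = 1/10902 + 2601*I*√15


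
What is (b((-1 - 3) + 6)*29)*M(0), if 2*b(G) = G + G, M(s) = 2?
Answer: 116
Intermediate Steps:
b(G) = G (b(G) = (G + G)/2 = (2*G)/2 = G)
(b((-1 - 3) + 6)*29)*M(0) = (((-1 - 3) + 6)*29)*2 = ((-4 + 6)*29)*2 = (2*29)*2 = 58*2 = 116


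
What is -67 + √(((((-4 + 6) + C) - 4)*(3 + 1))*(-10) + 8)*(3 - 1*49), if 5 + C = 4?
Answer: -67 - 368*√2 ≈ -587.43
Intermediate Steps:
C = -1 (C = -5 + 4 = -1)
-67 + √(((((-4 + 6) + C) - 4)*(3 + 1))*(-10) + 8)*(3 - 1*49) = -67 + √(((((-4 + 6) - 1) - 4)*(3 + 1))*(-10) + 8)*(3 - 1*49) = -67 + √((((2 - 1) - 4)*4)*(-10) + 8)*(3 - 49) = -67 + √(((1 - 4)*4)*(-10) + 8)*(-46) = -67 + √(-3*4*(-10) + 8)*(-46) = -67 + √(-12*(-10) + 8)*(-46) = -67 + √(120 + 8)*(-46) = -67 + √128*(-46) = -67 + (8*√2)*(-46) = -67 - 368*√2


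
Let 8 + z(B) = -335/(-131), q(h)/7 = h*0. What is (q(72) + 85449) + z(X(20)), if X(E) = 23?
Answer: 11193106/131 ≈ 85444.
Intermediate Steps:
q(h) = 0 (q(h) = 7*(h*0) = 7*0 = 0)
z(B) = -713/131 (z(B) = -8 - 335/(-131) = -8 - 335*(-1/131) = -8 + 335/131 = -713/131)
(q(72) + 85449) + z(X(20)) = (0 + 85449) - 713/131 = 85449 - 713/131 = 11193106/131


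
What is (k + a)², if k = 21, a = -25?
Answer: 16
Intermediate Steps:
(k + a)² = (21 - 25)² = (-4)² = 16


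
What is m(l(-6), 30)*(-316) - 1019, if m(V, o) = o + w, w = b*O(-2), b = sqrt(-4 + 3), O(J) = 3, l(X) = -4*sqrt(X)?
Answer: -10499 - 948*I ≈ -10499.0 - 948.0*I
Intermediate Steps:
b = I (b = sqrt(-1) = I ≈ 1.0*I)
w = 3*I (w = I*3 = 3*I ≈ 3.0*I)
m(V, o) = o + 3*I
m(l(-6), 30)*(-316) - 1019 = (30 + 3*I)*(-316) - 1019 = (-9480 - 948*I) - 1019 = -10499 - 948*I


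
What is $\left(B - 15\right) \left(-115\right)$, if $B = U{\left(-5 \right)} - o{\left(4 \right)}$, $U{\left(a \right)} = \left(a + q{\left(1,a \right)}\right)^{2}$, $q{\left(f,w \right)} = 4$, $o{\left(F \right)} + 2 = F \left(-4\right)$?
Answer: $-460$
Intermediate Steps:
$o{\left(F \right)} = -2 - 4 F$ ($o{\left(F \right)} = -2 + F \left(-4\right) = -2 - 4 F$)
$U{\left(a \right)} = \left(4 + a\right)^{2}$ ($U{\left(a \right)} = \left(a + 4\right)^{2} = \left(4 + a\right)^{2}$)
$B = 19$ ($B = \left(4 - 5\right)^{2} - \left(-2 - 16\right) = \left(-1\right)^{2} - \left(-2 - 16\right) = 1 - -18 = 1 + 18 = 19$)
$\left(B - 15\right) \left(-115\right) = \left(19 - 15\right) \left(-115\right) = 4 \left(-115\right) = -460$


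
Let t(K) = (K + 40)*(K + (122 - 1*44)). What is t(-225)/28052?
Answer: 27195/28052 ≈ 0.96945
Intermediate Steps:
t(K) = (40 + K)*(78 + K) (t(K) = (40 + K)*(K + (122 - 44)) = (40 + K)*(K + 78) = (40 + K)*(78 + K))
t(-225)/28052 = (3120 + (-225)² + 118*(-225))/28052 = (3120 + 50625 - 26550)*(1/28052) = 27195*(1/28052) = 27195/28052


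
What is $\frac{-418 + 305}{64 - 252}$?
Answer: $\frac{113}{188} \approx 0.60106$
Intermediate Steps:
$\frac{-418 + 305}{64 - 252} = - \frac{113}{-188} = \left(-113\right) \left(- \frac{1}{188}\right) = \frac{113}{188}$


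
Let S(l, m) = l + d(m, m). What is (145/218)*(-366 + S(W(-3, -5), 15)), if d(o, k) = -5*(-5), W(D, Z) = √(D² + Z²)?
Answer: -49445/218 + 145*√34/218 ≈ -222.93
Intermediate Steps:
d(o, k) = 25
S(l, m) = 25 + l (S(l, m) = l + 25 = 25 + l)
(145/218)*(-366 + S(W(-3, -5), 15)) = (145/218)*(-366 + (25 + √((-3)² + (-5)²))) = (145*(1/218))*(-366 + (25 + √(9 + 25))) = 145*(-366 + (25 + √34))/218 = 145*(-341 + √34)/218 = -49445/218 + 145*√34/218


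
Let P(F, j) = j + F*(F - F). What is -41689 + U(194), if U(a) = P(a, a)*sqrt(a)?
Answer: -41689 + 194*sqrt(194) ≈ -38987.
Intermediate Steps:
P(F, j) = j (P(F, j) = j + F*0 = j + 0 = j)
U(a) = a**(3/2) (U(a) = a*sqrt(a) = a**(3/2))
-41689 + U(194) = -41689 + 194**(3/2) = -41689 + 194*sqrt(194)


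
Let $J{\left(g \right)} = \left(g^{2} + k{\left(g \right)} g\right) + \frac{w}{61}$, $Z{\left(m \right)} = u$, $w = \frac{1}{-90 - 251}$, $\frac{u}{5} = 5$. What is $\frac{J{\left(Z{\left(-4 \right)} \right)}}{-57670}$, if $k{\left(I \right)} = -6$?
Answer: $- \frac{4940237}{599796835} \approx -0.0082365$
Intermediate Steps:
$u = 25$ ($u = 5 \cdot 5 = 25$)
$w = - \frac{1}{341}$ ($w = \frac{1}{-341} = - \frac{1}{341} \approx -0.0029326$)
$Z{\left(m \right)} = 25$
$J{\left(g \right)} = - \frac{1}{20801} + g^{2} - 6 g$ ($J{\left(g \right)} = \left(g^{2} - 6 g\right) - \frac{1}{341 \cdot 61} = \left(g^{2} - 6 g\right) - \frac{1}{20801} = - \frac{1}{20801} + g^{2} - 6 g$)
$\frac{J{\left(Z{\left(-4 \right)} \right)}}{-57670} = \frac{- \frac{1}{20801} + 25^{2} - 150}{-57670} = \left(- \frac{1}{20801} + 625 - 150\right) \left(- \frac{1}{57670}\right) = \frac{9880474}{20801} \left(- \frac{1}{57670}\right) = - \frac{4940237}{599796835}$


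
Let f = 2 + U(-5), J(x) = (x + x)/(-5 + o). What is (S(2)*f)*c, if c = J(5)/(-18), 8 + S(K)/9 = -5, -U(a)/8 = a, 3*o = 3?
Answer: -1365/2 ≈ -682.50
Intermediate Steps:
o = 1 (o = (⅓)*3 = 1)
U(a) = -8*a
S(K) = -117 (S(K) = -72 + 9*(-5) = -72 - 45 = -117)
J(x) = -x/2 (J(x) = (x + x)/(-5 + 1) = (2*x)/(-4) = (2*x)*(-¼) = -x/2)
f = 42 (f = 2 - 8*(-5) = 2 + 40 = 42)
c = 5/36 (c = -½*5/(-18) = -5/2*(-1/18) = 5/36 ≈ 0.13889)
(S(2)*f)*c = -117*42*(5/36) = -4914*5/36 = -1365/2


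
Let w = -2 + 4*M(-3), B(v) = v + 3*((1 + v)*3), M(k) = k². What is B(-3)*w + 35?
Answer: -679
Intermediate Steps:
B(v) = 9 + 10*v (B(v) = v + 3*(3 + 3*v) = v + (9 + 9*v) = 9 + 10*v)
w = 34 (w = -2 + 4*(-3)² = -2 + 4*9 = -2 + 36 = 34)
B(-3)*w + 35 = (9 + 10*(-3))*34 + 35 = (9 - 30)*34 + 35 = -21*34 + 35 = -714 + 35 = -679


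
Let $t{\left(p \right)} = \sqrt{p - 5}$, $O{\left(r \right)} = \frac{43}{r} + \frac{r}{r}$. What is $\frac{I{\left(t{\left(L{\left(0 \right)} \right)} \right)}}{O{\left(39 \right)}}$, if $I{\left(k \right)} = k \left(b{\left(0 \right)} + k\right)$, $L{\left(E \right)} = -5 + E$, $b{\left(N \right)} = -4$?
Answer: $- \frac{195}{41} - \frac{78 i \sqrt{10}}{41} \approx -4.7561 - 6.016 i$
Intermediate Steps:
$O{\left(r \right)} = 1 + \frac{43}{r}$ ($O{\left(r \right)} = \frac{43}{r} + 1 = 1 + \frac{43}{r}$)
$t{\left(p \right)} = \sqrt{-5 + p}$
$I{\left(k \right)} = k \left(-4 + k\right)$
$\frac{I{\left(t{\left(L{\left(0 \right)} \right)} \right)}}{O{\left(39 \right)}} = \frac{\sqrt{-5 + \left(-5 + 0\right)} \left(-4 + \sqrt{-5 + \left(-5 + 0\right)}\right)}{\frac{1}{39} \left(43 + 39\right)} = \frac{\sqrt{-5 - 5} \left(-4 + \sqrt{-5 - 5}\right)}{\frac{1}{39} \cdot 82} = \frac{\sqrt{-10} \left(-4 + \sqrt{-10}\right)}{\frac{82}{39}} = i \sqrt{10} \left(-4 + i \sqrt{10}\right) \frac{39}{82} = \frac{39 i \sqrt{10} \left(-4 + i \sqrt{10}\right)}{82}$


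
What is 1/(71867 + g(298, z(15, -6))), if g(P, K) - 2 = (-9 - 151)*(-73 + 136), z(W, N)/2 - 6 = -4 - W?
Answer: 1/61789 ≈ 1.6184e-5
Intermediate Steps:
z(W, N) = 4 - 2*W (z(W, N) = 12 + 2*(-4 - W) = 12 + (-8 - 2*W) = 4 - 2*W)
g(P, K) = -10078 (g(P, K) = 2 + (-9 - 151)*(-73 + 136) = 2 - 160*63 = 2 - 10080 = -10078)
1/(71867 + g(298, z(15, -6))) = 1/(71867 - 10078) = 1/61789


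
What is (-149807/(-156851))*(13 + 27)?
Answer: 5992280/156851 ≈ 38.204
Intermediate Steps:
(-149807/(-156851))*(13 + 27) = -149807*(-1/156851)*40 = (149807/156851)*40 = 5992280/156851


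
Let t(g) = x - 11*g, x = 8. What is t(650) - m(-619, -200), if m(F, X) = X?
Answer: -6942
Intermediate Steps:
t(g) = 8 - 11*g
t(650) - m(-619, -200) = (8 - 11*650) - 1*(-200) = (8 - 7150) + 200 = -7142 + 200 = -6942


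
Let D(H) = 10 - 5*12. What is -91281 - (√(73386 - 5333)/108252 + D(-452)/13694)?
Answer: -625000982/6847 - √68053/108252 ≈ -91281.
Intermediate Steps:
D(H) = -50 (D(H) = 10 - 60 = -50)
-91281 - (√(73386 - 5333)/108252 + D(-452)/13694) = -91281 - (√(73386 - 5333)/108252 - 50/13694) = -91281 - (√68053*(1/108252) - 50*1/13694) = -91281 - (√68053/108252 - 25/6847) = -91281 - (-25/6847 + √68053/108252) = -91281 + (25/6847 - √68053/108252) = -625000982/6847 - √68053/108252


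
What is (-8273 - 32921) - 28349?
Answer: -69543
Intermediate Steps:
(-8273 - 32921) - 28349 = -41194 - 28349 = -69543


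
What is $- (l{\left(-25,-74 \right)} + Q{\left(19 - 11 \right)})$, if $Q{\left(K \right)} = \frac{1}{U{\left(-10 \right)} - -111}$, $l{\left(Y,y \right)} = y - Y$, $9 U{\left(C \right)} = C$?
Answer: $\frac{48452}{989} \approx 48.991$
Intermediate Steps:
$U{\left(C \right)} = \frac{C}{9}$
$Q{\left(K \right)} = \frac{9}{989}$ ($Q{\left(K \right)} = \frac{1}{\frac{1}{9} \left(-10\right) - -111} = \frac{1}{- \frac{10}{9} + 111} = \frac{1}{\frac{989}{9}} = \frac{9}{989}$)
$- (l{\left(-25,-74 \right)} + Q{\left(19 - 11 \right)}) = - (\left(-74 - -25\right) + \frac{9}{989}) = - (\left(-74 + 25\right) + \frac{9}{989}) = - (-49 + \frac{9}{989}) = \left(-1\right) \left(- \frac{48452}{989}\right) = \frac{48452}{989}$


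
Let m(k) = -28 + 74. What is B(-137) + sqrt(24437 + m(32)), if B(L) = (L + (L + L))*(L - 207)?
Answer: 141384 + sqrt(24483) ≈ 1.4154e+5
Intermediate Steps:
m(k) = 46
B(L) = 3*L*(-207 + L) (B(L) = (L + 2*L)*(-207 + L) = (3*L)*(-207 + L) = 3*L*(-207 + L))
B(-137) + sqrt(24437 + m(32)) = 3*(-137)*(-207 - 137) + sqrt(24437 + 46) = 3*(-137)*(-344) + sqrt(24483) = 141384 + sqrt(24483)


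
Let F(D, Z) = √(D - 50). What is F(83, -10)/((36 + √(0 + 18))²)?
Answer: -2*√66/15123 + 73*√33/90738 ≈ 0.0035472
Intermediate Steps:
F(D, Z) = √(-50 + D)
F(83, -10)/((36 + √(0 + 18))²) = √(-50 + 83)/((36 + √(0 + 18))²) = √33/((36 + √18)²) = √33/((36 + 3*√2)²) = √33/(36 + 3*√2)²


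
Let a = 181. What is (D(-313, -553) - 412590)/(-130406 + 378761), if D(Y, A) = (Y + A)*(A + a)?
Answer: -30146/82785 ≈ -0.36415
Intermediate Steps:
D(Y, A) = (181 + A)*(A + Y) (D(Y, A) = (Y + A)*(A + 181) = (A + Y)*(181 + A) = (181 + A)*(A + Y))
(D(-313, -553) - 412590)/(-130406 + 378761) = (((-553)² + 181*(-553) + 181*(-313) - 553*(-313)) - 412590)/(-130406 + 378761) = ((305809 - 100093 - 56653 + 173089) - 412590)/248355 = (322152 - 412590)*(1/248355) = -90438*1/248355 = -30146/82785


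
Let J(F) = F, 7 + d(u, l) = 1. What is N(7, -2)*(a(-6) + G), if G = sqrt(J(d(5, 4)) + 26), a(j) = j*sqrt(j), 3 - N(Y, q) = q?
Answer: 10*sqrt(5) - 30*I*sqrt(6) ≈ 22.361 - 73.485*I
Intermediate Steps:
d(u, l) = -6 (d(u, l) = -7 + 1 = -6)
N(Y, q) = 3 - q
a(j) = j**(3/2)
G = 2*sqrt(5) (G = sqrt(-6 + 26) = sqrt(20) = 2*sqrt(5) ≈ 4.4721)
N(7, -2)*(a(-6) + G) = (3 - 1*(-2))*((-6)**(3/2) + 2*sqrt(5)) = (3 + 2)*(-6*I*sqrt(6) + 2*sqrt(5)) = 5*(2*sqrt(5) - 6*I*sqrt(6)) = 10*sqrt(5) - 30*I*sqrt(6)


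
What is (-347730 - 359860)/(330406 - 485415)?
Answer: 707590/155009 ≈ 4.5648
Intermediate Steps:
(-347730 - 359860)/(330406 - 485415) = -707590/(-155009) = -707590*(-1/155009) = 707590/155009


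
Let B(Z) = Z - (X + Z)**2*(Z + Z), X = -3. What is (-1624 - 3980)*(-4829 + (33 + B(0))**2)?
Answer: 20958960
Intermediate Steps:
B(Z) = Z - 2*Z*(-3 + Z)**2 (B(Z) = Z - (-3 + Z)**2*(Z + Z) = Z - (-3 + Z)**2*2*Z = Z - 2*Z*(-3 + Z)**2)
(-1624 - 3980)*(-4829 + (33 + B(0))**2) = (-1624 - 3980)*(-4829 + (33 + (0 - 2*0*(-3 + 0)**2))**2) = -5604*(-4829 + (33 + (0 - 2*0*(-3)**2))**2) = -5604*(-4829 + (33 + (0 - 2*0*9))**2) = -5604*(-4829 + (33 + (0 + 0))**2) = -5604*(-4829 + (33 + 0)**2) = -5604*(-4829 + 33**2) = -5604*(-4829 + 1089) = -5604*(-3740) = 20958960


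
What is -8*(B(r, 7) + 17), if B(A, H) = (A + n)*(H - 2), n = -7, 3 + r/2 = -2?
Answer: 544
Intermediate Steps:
r = -10 (r = -6 + 2*(-2) = -6 - 4 = -10)
B(A, H) = (-7 + A)*(-2 + H) (B(A, H) = (A - 7)*(H - 2) = (-7 + A)*(-2 + H))
-8*(B(r, 7) + 17) = -8*((14 - 7*7 - 2*(-10) - 10*7) + 17) = -8*((14 - 49 + 20 - 70) + 17) = -8*(-85 + 17) = -8*(-68) = 544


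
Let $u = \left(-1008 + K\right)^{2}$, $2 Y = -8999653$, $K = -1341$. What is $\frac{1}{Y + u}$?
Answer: $\frac{2}{2035949} \approx 9.8234 \cdot 10^{-7}$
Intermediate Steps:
$Y = - \frac{8999653}{2}$ ($Y = \frac{1}{2} \left(-8999653\right) = - \frac{8999653}{2} \approx -4.4998 \cdot 10^{6}$)
$u = 5517801$ ($u = \left(-1008 - 1341\right)^{2} = \left(-2349\right)^{2} = 5517801$)
$\frac{1}{Y + u} = \frac{1}{- \frac{8999653}{2} + 5517801} = \frac{1}{\frac{2035949}{2}} = \frac{2}{2035949}$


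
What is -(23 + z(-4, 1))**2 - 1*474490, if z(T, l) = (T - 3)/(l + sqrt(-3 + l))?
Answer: 124*(-7659*sqrt(2) - 3833*I)/(I + 2*sqrt(2)) ≈ -4.7491e+5 - 136.39*I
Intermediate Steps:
z(T, l) = (-3 + T)/(l + sqrt(-3 + l))
-(23 + z(-4, 1))**2 - 1*474490 = -(23 + (-3 - 4)/(1 + sqrt(-3 + 1)))**2 - 1*474490 = -(23 - 7/(1 + sqrt(-2)))**2 - 474490 = -(23 - 7/(1 + I*sqrt(2)))**2 - 474490 = -474490 - (23 - 7/(1 + I*sqrt(2)))**2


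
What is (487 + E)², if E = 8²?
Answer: 303601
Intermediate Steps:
E = 64
(487 + E)² = (487 + 64)² = 551² = 303601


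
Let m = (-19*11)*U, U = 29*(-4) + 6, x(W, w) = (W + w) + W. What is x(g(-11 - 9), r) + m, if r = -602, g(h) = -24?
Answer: 22340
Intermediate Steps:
x(W, w) = w + 2*W
U = -110 (U = -116 + 6 = -110)
m = 22990 (m = -19*11*(-110) = -209*(-110) = 22990)
x(g(-11 - 9), r) + m = (-602 + 2*(-24)) + 22990 = (-602 - 48) + 22990 = -650 + 22990 = 22340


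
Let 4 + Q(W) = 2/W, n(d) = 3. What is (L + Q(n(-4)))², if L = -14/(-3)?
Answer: 16/9 ≈ 1.7778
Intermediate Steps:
Q(W) = -4 + 2/W
L = 14/3 (L = -14*(-⅓) = 14/3 ≈ 4.6667)
(L + Q(n(-4)))² = (14/3 + (-4 + 2/3))² = (14/3 + (-4 + 2*(⅓)))² = (14/3 + (-4 + ⅔))² = (14/3 - 10/3)² = (4/3)² = 16/9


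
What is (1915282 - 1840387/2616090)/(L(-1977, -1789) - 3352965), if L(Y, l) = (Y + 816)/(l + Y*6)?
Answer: -68398994119701443/119741903144428860 ≈ -0.57122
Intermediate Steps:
L(Y, l) = (816 + Y)/(l + 6*Y)
(1915282 - 1840387/2616090)/(L(-1977, -1789) - 3352965) = (1915282 - 1840387/2616090)/((816 - 1977)/(-1789 + 6*(-1977)) - 3352965) = (1915282 - 1840387*1/2616090)/(-1161/(-1789 - 11862) - 3352965) = (1915282 - 1840387/2616090)/(-1161/(-13651) - 3352965) = 5010548246993/(2616090*(-1/13651*(-1161) - 3352965)) = 5010548246993/(2616090*(1161/13651 - 3352965)) = 5010548246993/(2616090*(-45771324054/13651)) = (5010548246993/2616090)*(-13651/45771324054) = -68398994119701443/119741903144428860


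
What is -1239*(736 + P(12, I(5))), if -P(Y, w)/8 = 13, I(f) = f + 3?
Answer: -783048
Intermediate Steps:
I(f) = 3 + f
P(Y, w) = -104 (P(Y, w) = -8*13 = -104)
-1239*(736 + P(12, I(5))) = -1239*(736 - 104) = -1239*632 = -783048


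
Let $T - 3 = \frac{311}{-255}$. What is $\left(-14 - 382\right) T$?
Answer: $- \frac{59928}{85} \approx -705.04$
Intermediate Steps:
$T = \frac{454}{255}$ ($T = 3 + \frac{311}{-255} = 3 + 311 \left(- \frac{1}{255}\right) = 3 - \frac{311}{255} = \frac{454}{255} \approx 1.7804$)
$\left(-14 - 382\right) T = \left(-14 - 382\right) \frac{454}{255} = \left(-396\right) \frac{454}{255} = - \frac{59928}{85}$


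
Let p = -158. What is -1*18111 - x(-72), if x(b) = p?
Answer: -17953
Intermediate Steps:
x(b) = -158
-1*18111 - x(-72) = -1*18111 - 1*(-158) = -18111 + 158 = -17953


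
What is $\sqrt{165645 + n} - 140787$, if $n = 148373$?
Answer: $-140787 + \sqrt{314018} \approx -1.4023 \cdot 10^{5}$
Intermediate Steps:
$\sqrt{165645 + n} - 140787 = \sqrt{165645 + 148373} - 140787 = \sqrt{314018} - 140787 = -140787 + \sqrt{314018}$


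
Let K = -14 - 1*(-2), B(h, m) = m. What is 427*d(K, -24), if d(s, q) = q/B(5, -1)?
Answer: 10248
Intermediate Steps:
K = -12 (K = -14 + 2 = -12)
d(s, q) = -q (d(s, q) = q/(-1) = q*(-1) = -q)
427*d(K, -24) = 427*(-1*(-24)) = 427*24 = 10248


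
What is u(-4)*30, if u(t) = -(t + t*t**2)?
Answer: 2040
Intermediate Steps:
u(t) = -t - t**3 (u(t) = -(t + t**3) = -t - t**3)
u(-4)*30 = (-1*(-4) - 1*(-4)**3)*30 = (4 - 1*(-64))*30 = (4 + 64)*30 = 68*30 = 2040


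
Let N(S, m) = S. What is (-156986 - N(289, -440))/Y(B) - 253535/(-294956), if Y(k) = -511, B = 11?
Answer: 46518761285/150722516 ≈ 308.64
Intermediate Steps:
(-156986 - N(289, -440))/Y(B) - 253535/(-294956) = (-156986 - 1*289)/(-511) - 253535/(-294956) = (-156986 - 289)*(-1/511) - 253535*(-1/294956) = -157275*(-1/511) + 253535/294956 = 157275/511 + 253535/294956 = 46518761285/150722516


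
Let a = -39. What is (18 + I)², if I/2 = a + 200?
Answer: 115600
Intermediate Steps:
I = 322 (I = 2*(-39 + 200) = 2*161 = 322)
(18 + I)² = (18 + 322)² = 340² = 115600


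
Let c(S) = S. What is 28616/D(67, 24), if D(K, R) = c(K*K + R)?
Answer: 28616/4513 ≈ 6.3408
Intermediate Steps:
D(K, R) = R + K² (D(K, R) = K*K + R = K² + R = R + K²)
28616/D(67, 24) = 28616/(24 + 67²) = 28616/(24 + 4489) = 28616/4513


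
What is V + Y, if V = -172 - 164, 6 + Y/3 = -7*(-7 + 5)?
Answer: -312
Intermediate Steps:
Y = 24 (Y = -18 + 3*(-7*(-7 + 5)) = -18 + 3*(-7*(-2)) = -18 + 3*14 = -18 + 42 = 24)
V = -336
V + Y = -336 + 24 = -312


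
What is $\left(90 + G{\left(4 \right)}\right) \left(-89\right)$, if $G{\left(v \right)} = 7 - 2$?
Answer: $-8455$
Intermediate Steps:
$G{\left(v \right)} = 5$
$\left(90 + G{\left(4 \right)}\right) \left(-89\right) = \left(90 + 5\right) \left(-89\right) = 95 \left(-89\right) = -8455$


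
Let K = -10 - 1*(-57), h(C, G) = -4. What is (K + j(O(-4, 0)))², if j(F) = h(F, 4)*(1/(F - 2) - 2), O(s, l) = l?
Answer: 3249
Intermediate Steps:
K = 47 (K = -10 + 57 = 47)
j(F) = 8 - 4/(-2 + F) (j(F) = -4*(1/(F - 2) - 2) = -4*(1/(-2 + F) - 2) = -4*(-2 + 1/(-2 + F)) = 8 - 4/(-2 + F))
(K + j(O(-4, 0)))² = (47 + 4*(-5 + 2*0)/(-2 + 0))² = (47 + 4*(-5 + 0)/(-2))² = (47 + 4*(-½)*(-5))² = (47 + 10)² = 57² = 3249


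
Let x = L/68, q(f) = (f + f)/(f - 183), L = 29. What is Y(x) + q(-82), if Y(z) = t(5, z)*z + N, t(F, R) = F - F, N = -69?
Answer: -18121/265 ≈ -68.381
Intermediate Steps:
t(F, R) = 0
q(f) = 2*f/(-183 + f) (q(f) = (2*f)/(-183 + f) = 2*f/(-183 + f))
x = 29/68 ≈ 0.42647
Y(z) = -69 (Y(z) = 0*z - 69 = 0 - 69 = -69)
Y(x) + q(-82) = -69 + 2*(-82)/(-183 - 82) = -69 + 2*(-82)/(-265) = -69 + 2*(-82)*(-1/265) = -69 + 164/265 = -18121/265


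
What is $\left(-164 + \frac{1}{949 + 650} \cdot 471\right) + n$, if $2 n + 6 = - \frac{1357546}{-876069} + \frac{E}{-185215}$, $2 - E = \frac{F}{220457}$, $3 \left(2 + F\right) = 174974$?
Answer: $- \frac{77162862996960551648}{465030796041039735} \approx -165.93$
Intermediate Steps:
$F = \frac{174968}{3}$ ($F = -2 + \frac{1}{3} \cdot 174974 = -2 + \frac{174974}{3} = \frac{174968}{3} \approx 58323.0$)
$E = \frac{1147774}{661371}$ ($E = 2 - \frac{174968}{3 \cdot 220457} = 2 - \frac{174968}{3} \cdot \frac{1}{220457} = 2 - \frac{174968}{661371} = \frac{1147774}{661371} \approx 1.7354$)
$n = - \frac{79599346055571071}{35771599695464595}$ ($n = -3 + \frac{- \frac{1357546}{-876069} + \frac{1147774}{661371 \left(-185215\right)}}{2} = -3 + \frac{\left(-1357546\right) \left(- \frac{1}{876069}\right) + \frac{1147774}{661371} \left(- \frac{1}{185215}\right)}{2} = -3 + \frac{\frac{1357546}{876069} - \frac{1147774}{122495829765}}{2} = -3 + \frac{1}{2} \cdot \frac{55430906061645428}{35771599695464595} = -3 + \frac{27715453030822714}{35771599695464595} = - \frac{79599346055571071}{35771599695464595} \approx -2.2252$)
$\left(-164 + \frac{1}{949 + 650} \cdot 471\right) + n = \left(-164 + \frac{1}{949 + 650} \cdot 471\right) - \frac{79599346055571071}{35771599695464595} = \left(-164 + \frac{1}{1599} \cdot 471\right) - \frac{79599346055571071}{35771599695464595} = \left(-164 + \frac{157}{533}\right) - \frac{79599346055571071}{35771599695464595} = - \frac{87255}{533} - \frac{79599346055571071}{35771599695464595} = - \frac{77162862996960551648}{465030796041039735}$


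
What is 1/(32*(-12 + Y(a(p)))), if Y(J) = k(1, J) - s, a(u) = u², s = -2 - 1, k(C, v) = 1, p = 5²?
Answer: -1/256 ≈ -0.0039063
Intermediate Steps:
p = 25
s = -3
Y(J) = 4 (Y(J) = 1 - 1*(-3) = 1 + 3 = 4)
1/(32*(-12 + Y(a(p)))) = 1/(32*(-12 + 4)) = 1/(32*(-8)) = 1/(-256) = -1/256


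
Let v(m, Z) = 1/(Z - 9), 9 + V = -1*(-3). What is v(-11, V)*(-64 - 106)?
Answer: 34/3 ≈ 11.333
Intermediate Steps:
V = -6 (V = -9 - 1*(-3) = -9 + 3 = -6)
v(m, Z) = 1/(-9 + Z)
v(-11, V)*(-64 - 106) = (-64 - 106)/(-9 - 6) = -170/(-15) = -1/15*(-170) = 34/3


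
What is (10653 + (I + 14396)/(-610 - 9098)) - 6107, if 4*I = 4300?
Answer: 14705699/3236 ≈ 4544.4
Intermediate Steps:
I = 1075 (I = (1/4)*4300 = 1075)
(10653 + (I + 14396)/(-610 - 9098)) - 6107 = (10653 + (1075 + 14396)/(-610 - 9098)) - 6107 = (10653 + 15471/(-9708)) - 6107 = (10653 + 15471*(-1/9708)) - 6107 = (10653 - 5157/3236) - 6107 = 34467951/3236 - 6107 = 14705699/3236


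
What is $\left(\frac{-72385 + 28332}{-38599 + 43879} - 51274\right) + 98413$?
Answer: $\frac{248849867}{5280} \approx 47131.0$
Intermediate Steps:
$\left(\frac{-72385 + 28332}{-38599 + 43879} - 51274\right) + 98413 = \left(- \frac{44053}{5280} - 51274\right) + 98413 = - \frac{270770773}{5280} + 98413 = \frac{248849867}{5280}$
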